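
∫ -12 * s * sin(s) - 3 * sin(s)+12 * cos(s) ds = (12*s + 3)*cos(s) + C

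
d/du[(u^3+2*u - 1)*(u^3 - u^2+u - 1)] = 6*u^5 - 5*u^4 + 12*u^3 - 12*u^2 + 6*u - 3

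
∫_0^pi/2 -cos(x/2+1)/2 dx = -sin(pi/4 + 1) + sin(1)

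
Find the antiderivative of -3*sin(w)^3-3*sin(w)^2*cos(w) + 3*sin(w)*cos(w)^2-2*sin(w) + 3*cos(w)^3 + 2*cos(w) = sqrt(2)*(sin(2*w) + 3)*sin(w + pi/4) + C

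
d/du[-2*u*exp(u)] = -2*u*exp(u) - 2*exp(u)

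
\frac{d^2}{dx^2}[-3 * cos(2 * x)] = 12*cos(2*x)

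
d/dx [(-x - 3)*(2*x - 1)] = -4*x - 5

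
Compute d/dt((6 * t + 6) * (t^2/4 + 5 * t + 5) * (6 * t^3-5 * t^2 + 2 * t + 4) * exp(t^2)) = 18*t^7*exp(t^2) + 363*t^6*exp(t^2) + 465*t^5*exp(t^2) + 1611*t^4*exp(t^2)/2 + 1014*t^3*exp(t^2) + 447*t^2*exp(t^2) + 432*t*exp(t^2) + 300*exp(t^2)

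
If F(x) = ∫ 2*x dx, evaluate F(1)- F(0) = 1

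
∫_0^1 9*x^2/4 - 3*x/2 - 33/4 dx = -33/4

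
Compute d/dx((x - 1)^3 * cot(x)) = (x - 1)^2*(-x/sin(x)^2 + 3/tan(x) + sin(x)^(-2))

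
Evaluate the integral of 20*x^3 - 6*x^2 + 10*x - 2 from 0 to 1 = 6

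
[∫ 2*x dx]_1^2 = 3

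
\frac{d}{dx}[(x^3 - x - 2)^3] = 9*x^8 - 21*x^6 - 36*x^5 + 15*x^4 + 48*x^3 + 33*x^2 - 12*x - 12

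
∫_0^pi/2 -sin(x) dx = -1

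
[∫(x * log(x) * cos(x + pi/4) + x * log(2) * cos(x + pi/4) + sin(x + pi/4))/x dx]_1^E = -log(2)*sin(pi/4 + 1) + log(2*E)*sin(pi/4 + E)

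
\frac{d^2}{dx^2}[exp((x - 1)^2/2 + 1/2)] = x^2*exp(x^2/2 - x + 1) - 2*x*exp(x^2/2 - x + 1) + 2*exp(x^2/2 - x + 1)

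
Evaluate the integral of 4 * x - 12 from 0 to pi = -18 + 2*(-3 + pi)^2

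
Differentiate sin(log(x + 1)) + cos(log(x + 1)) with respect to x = sqrt(2)*cos(log(x + 1) + pi/4)/(x + 1)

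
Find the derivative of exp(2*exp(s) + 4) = 2*exp(s + 2*exp(s) + 4)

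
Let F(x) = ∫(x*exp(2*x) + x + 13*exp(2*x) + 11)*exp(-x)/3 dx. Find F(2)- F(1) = -13*E/3 - 14*exp(-2)/3 + 13*exp(-1)/3 + 14*exp(2)/3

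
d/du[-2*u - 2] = -2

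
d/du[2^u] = 2^u*log(2)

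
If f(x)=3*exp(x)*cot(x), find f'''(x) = 3*(-5 + 7/tan(x) - 11/tan(x)^2 + 6/tan(x)^3 - 6/tan(x)^4)*exp(x)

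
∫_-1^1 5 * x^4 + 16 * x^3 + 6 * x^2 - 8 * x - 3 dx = 0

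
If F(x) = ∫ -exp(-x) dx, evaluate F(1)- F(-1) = -E + exp(-1)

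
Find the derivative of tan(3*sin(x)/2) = 3*cos(x)/(2*cos(3*sin(x)/2)^2)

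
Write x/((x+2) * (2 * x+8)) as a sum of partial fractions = 1/(x + 4) - 1/(2*(x + 2))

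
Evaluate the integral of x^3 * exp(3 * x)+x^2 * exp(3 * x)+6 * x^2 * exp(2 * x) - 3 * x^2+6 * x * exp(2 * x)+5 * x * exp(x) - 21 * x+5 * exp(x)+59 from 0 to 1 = exp(3)/3 + 5*E + 3*exp(2) + 95/2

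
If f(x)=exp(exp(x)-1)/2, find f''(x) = exp(x + exp(x) - 1)/2 + exp(2*x + exp(x) - 1)/2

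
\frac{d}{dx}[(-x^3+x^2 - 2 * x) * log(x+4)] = (-3*x^3*log(x + 4) - x^3 - 10*x^2*log(x + 4) + x^2 + 6*x*log(x + 4) - 2*x - 8*log(x + 4))/(x + 4)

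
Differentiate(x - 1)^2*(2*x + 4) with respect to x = 6*x^2 - 6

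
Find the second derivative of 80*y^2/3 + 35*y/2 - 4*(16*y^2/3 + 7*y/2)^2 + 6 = -4096*y^2/3 - 896*y - 134/3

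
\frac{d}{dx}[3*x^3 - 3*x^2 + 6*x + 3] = 9*x^2 - 6*x + 6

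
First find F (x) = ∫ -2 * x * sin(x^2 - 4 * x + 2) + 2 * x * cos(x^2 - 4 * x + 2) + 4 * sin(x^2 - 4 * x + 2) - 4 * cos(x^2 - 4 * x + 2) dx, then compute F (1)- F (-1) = -sin(1) - cos(7) - sin(7) + cos(1)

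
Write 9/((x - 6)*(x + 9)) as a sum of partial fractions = -3/(5*(x + 9)) + 3/(5*(x - 6))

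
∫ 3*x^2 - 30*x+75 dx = x^3 - 15*x^2 + 75*x + C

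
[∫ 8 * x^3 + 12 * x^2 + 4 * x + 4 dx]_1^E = -12 + (4 + 2*E)*(E + exp(3))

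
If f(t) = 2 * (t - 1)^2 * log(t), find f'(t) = (4*t^2*log(t) + 2*t^2 - 4*t*log(t) - 4*t + 2)/t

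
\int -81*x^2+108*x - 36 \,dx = -27*x^3 + 54*x^2 - 36*x + C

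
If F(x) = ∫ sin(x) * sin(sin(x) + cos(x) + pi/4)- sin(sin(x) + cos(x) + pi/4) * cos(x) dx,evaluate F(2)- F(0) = -cos(pi/4 + 1) + cos(cos(2) + pi/4 + sin(2))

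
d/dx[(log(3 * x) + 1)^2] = (2*log(x) + 2 + 2*log(3))/x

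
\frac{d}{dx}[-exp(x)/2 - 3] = -exp(x)/2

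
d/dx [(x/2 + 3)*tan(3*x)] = 3*x/(2*cos(3*x)^2) + tan(3*x)/2 + 9/cos(3*x)^2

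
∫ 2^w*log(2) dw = 2^w + C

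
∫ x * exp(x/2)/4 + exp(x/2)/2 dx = x*exp(x/2)/2 + C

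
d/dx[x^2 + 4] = 2*x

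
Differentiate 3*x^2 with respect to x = 6*x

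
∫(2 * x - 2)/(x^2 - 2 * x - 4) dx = log(-x^2 + 2*x + 4) + C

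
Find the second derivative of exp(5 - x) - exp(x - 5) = (1 - exp(2*x - 10))*exp(5 - x)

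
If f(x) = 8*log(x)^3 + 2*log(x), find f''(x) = (-24*log(x)^2 + 48*log(x) - 2)/x^2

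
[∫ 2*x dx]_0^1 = 1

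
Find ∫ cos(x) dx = sin(x) + C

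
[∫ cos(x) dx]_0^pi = 0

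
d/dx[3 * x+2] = 3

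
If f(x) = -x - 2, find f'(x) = -1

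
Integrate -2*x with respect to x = -x^2 + C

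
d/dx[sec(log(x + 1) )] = tan(log(x + 1))*sec(log(x + 1))/(x + 1)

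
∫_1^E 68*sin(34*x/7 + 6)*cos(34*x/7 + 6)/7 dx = cos(152/7)/2 - cos(12 + 68*E/7)/2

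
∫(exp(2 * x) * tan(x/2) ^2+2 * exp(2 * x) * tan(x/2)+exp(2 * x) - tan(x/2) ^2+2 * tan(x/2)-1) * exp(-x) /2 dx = 2*tan(x/2)*sinh(x) + C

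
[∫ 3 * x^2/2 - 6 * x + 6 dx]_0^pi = (-2 + pi)^3/2 + 4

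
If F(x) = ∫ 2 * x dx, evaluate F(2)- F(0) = 4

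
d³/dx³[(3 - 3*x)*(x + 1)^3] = -72*x - 36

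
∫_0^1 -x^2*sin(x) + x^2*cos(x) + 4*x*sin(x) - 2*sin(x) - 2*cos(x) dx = -sin(1) - cos(1)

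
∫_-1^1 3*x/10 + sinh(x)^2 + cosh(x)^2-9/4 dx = -9/2 + sinh(2)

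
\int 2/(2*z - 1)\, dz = log(1 - 2*z) + C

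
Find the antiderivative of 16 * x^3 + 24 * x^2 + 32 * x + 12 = 4*x^4 + 8*x^3 + 16*x^2 + 12*x + C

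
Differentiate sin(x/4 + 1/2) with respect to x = cos((x + 2)/4)/4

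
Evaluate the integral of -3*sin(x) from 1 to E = 3*cos(E) - 3*cos(1)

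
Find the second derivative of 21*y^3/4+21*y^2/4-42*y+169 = 63*y/2 + 21/2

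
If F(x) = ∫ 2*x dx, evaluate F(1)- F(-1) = 0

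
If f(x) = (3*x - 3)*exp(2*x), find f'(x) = 6*x*exp(2*x) - 3*exp(2*x)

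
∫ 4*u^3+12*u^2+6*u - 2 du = u^4 + 4*u^3 + 3*u^2 - 2*u + C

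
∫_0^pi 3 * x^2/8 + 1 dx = pi + pi^3/8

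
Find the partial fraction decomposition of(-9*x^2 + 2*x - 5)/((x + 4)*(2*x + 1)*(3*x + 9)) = -11/(35*(2*x + 1)) - 157/(21*(x + 4)) + 92/(15*(x + 3))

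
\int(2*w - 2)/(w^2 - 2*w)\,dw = log(w*(w - 2)) + C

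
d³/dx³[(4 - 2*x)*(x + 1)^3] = -48*x - 12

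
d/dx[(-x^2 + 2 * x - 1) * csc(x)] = (x^2*cos(x)/sin(x) - 2*x - 2*x*cos(x)/sin(x) + 2 + cos(x)/sin(x))/sin(x)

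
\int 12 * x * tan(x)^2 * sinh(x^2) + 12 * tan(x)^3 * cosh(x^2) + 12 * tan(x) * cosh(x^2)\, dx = 6*tan(x)^2*cosh(x^2) + C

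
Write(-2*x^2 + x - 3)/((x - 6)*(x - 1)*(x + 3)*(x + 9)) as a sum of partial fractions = 29/(150*(x + 9)) - 1/(9*(x + 3)) + 1/(50*(x - 1)) - 23/(225*(x - 6))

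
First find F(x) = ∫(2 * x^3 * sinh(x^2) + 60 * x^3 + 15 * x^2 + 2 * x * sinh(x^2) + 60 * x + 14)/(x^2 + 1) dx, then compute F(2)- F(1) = -cosh(1) - pi/4 + acot(2) + cosh(4) + 105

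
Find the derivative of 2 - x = -1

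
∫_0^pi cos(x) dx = 0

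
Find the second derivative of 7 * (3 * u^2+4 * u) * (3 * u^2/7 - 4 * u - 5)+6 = 108*u^2 - 432*u - 434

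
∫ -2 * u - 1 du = -u^2 - u + C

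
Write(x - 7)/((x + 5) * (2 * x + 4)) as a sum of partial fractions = 2/(x + 5) - 3/(2*(x + 2))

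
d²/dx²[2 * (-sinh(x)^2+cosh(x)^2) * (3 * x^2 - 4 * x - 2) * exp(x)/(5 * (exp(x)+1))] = 2*(-3*x^2*exp(x) + 3*x^2 + 16*x*exp(x) + 8*x + 6*exp(2*x) + 6*exp(x) - 4)*exp(x)/(5*exp(3*x) + 15*exp(2*x) + 15*exp(x) + 5)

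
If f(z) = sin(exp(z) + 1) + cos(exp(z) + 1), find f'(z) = sqrt(2)*exp(z)*cos(exp(z) + pi/4 + 1)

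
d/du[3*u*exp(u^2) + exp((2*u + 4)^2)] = 6*u^2*exp(u^2) + 8*u*exp(4*u^2 + 16*u + 16) + 3*exp(u^2) + 16*exp(4*u^2 + 16*u + 16)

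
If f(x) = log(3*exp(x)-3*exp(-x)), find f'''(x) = (8*exp(4*x) + 8*exp(2*x))/(exp(6*x) - 3*exp(4*x) + 3*exp(2*x) - 1)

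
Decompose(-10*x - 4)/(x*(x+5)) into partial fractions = -46/(5*(x + 5)) - 4/(5*x)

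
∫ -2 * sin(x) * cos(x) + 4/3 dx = 4*x/3 + cos(x)^2 + C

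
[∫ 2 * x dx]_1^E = -1 + exp(2)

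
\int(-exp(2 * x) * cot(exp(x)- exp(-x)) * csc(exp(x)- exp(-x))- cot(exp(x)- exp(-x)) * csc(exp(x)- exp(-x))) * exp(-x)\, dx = csc(2*sinh(x)) + C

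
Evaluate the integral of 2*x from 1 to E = -1 + exp(2)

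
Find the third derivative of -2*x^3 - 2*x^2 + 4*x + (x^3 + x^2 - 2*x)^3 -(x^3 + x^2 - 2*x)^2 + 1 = 504*x^6 + 1008*x^5 - 630*x^4 - 1440*x^3 + 240*x^2 + 360*x - 36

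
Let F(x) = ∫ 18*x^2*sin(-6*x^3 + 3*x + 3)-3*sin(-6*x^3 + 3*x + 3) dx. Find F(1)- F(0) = 1 - cos(3)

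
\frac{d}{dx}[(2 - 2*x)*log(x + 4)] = (-2*x*log(x + 4) - 2*x - 8*log(x + 4) + 2)/(x + 4)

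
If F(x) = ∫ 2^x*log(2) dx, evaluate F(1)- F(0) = 1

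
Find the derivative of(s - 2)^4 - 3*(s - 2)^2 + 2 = 4*s^3 - 24*s^2 + 42*s - 20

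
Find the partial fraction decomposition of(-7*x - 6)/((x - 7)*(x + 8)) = -10/(3*(x + 8)) - 11/(3*(x - 7))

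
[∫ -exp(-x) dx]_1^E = -exp(-1) + exp(-E)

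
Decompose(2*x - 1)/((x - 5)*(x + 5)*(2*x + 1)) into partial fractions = 8/(99*(2*x + 1)) - 11/(90*(x + 5)) + 9/(110*(x - 5))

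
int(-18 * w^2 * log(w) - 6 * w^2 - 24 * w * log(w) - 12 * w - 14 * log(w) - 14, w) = -2*w*(3*w^2 + 6*w + 7)*log(w) + C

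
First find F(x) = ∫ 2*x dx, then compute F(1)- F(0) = 1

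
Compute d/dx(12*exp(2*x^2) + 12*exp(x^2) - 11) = 48*x*exp(2*x^2) + 24*x*exp(x^2)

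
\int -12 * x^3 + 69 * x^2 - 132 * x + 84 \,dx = -3*x^4 + 23*x^3 - 66*x^2 + 84*x + C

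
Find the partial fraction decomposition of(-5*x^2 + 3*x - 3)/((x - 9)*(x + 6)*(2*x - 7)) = 215/(209*(2*x - 7)) - 67/(95*(x + 6)) - 127/(55*(x - 9))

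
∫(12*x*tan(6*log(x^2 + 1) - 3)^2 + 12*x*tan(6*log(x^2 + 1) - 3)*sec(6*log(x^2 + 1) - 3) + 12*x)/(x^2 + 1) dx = tan(6*log(x^2 + 1) - 3) + sec(6*log(x^2 + 1) - 3) + C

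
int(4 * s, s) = 2*s^2 + C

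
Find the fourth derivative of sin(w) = sin(w)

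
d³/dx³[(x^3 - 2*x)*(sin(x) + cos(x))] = sqrt(2)*(-x^3*cos(x + pi/4) - 9*x^2*sin(x + pi/4) + 20*x*cos(x + pi/4) + 12*sin(x + pi/4))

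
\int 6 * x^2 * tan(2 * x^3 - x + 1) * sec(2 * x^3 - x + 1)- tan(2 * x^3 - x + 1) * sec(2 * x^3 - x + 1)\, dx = sec(2*x^3 - x + 1) + C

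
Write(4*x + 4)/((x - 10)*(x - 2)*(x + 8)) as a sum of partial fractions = -7/(45*(x + 8)) - 3/(20*(x - 2)) + 11/(36*(x - 10))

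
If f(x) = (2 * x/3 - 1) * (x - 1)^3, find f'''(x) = 16*x - 18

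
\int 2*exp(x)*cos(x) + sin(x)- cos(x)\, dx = sqrt(2)*(exp(x) - 1)*sin(x + pi/4) + C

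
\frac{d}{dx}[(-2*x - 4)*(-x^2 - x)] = 6*x^2 + 12*x + 4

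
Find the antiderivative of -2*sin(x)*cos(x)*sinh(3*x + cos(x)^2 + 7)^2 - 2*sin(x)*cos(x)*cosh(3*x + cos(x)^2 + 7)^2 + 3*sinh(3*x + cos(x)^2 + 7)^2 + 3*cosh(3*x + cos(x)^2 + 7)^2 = sinh(6*x + cos(2*x) + 15)/2 + C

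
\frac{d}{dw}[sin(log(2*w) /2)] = cos(log(w)/2 + log(2)/2)/(2*w)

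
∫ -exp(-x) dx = exp(-x) + C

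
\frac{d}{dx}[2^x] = 2^x*log(2)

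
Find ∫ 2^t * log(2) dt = 2^t + C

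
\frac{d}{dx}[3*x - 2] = 3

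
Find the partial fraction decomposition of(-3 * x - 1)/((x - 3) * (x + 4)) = -11/(7*(x + 4)) - 10/(7*(x - 3))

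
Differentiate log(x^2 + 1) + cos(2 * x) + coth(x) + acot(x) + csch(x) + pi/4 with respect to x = -(2*x^2*sin(2*x) + x^2*cosh(x)/sinh(x)^2 + x^2/sinh(x)^2 - 2*x + 2*sin(2*x) + 1 + cosh(x)/sinh(x)^2 + sinh(x)^(-2))/(x^2 + 1)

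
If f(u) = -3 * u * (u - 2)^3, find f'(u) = -12*u^3 + 54*u^2 - 72*u + 24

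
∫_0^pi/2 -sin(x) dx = -1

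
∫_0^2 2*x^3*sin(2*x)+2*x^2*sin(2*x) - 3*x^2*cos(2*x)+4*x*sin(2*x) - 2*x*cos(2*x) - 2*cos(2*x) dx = -16*cos(4)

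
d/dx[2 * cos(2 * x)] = -4*sin(2*x)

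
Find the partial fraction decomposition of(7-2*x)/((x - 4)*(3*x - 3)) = -5/(9*(x - 1)) - 1/(9*(x - 4))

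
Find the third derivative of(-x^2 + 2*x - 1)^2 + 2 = 24*x - 24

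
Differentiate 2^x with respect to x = 2^x*log(2)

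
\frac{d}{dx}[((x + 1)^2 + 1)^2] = 4*x^3 + 12*x^2 + 16*x + 8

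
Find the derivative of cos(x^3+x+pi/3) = -(3*x^2 + 1)*sin(x^3 + x + pi/3)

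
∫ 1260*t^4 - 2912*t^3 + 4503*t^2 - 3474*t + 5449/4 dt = 252*t^5 - 728*t^4 + 1501*t^3 - 1737*t^2 + 5449*t/4 + C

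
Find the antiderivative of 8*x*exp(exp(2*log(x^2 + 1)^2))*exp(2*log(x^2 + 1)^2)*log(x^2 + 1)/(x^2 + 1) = exp(exp(2*log(x^2 + 1)^2)) + C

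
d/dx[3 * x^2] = 6*x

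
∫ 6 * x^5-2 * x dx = x^6 - x^2 + C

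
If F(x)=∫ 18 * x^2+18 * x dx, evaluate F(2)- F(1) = 69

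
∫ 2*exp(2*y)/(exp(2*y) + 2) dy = log(exp(2*y) + 2) + C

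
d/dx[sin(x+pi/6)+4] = cos(x + pi/6)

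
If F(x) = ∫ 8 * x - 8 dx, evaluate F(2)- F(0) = 0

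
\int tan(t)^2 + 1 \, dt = tan(t) + C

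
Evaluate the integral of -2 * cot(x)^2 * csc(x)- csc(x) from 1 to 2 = -cot(1)*csc(1) + cot(2)*csc(2)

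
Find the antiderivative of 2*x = x^2 + C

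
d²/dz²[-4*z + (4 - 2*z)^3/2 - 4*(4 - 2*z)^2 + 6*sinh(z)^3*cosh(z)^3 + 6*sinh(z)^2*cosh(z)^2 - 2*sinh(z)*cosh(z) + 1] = -24*z + 45*(cosh(2*z) - 1)^2*sinh(2*z)/2 + 24*(cosh(2*z) - 1)^2 + 9*(cosh(2*z) + 1)^2*sinh(2*z)/2 - 40*sinh(2*z) + 18*sinh(4*z) + 48*cosh(2*z) - 20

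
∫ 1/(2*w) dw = log(3*w)/2 + C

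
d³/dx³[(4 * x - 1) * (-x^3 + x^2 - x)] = 30 - 96*x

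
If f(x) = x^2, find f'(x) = 2*x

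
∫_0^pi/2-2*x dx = -pi^2/4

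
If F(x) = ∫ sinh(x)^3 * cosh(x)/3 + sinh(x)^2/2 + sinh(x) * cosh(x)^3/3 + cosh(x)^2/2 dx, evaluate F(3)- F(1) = -sinh(2)/4 - cosh(4)/48 + sinh(6)/4 + cosh(12)/48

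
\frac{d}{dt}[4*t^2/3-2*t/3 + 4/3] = 8*t/3 - 2/3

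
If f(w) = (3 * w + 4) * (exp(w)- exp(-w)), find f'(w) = (3*w*exp(2*w) + 3*w + 7*exp(2*w) + 1)*exp(-w)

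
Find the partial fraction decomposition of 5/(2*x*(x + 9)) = -5/(18*(x + 9)) + 5/(18*x)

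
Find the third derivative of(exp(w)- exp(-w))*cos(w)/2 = -sqrt(2)*(exp(2*w)*sin(w + pi/4) + cos(w + pi/4))*exp(-w)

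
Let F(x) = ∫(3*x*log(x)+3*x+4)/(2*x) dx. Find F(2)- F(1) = 5*log(2)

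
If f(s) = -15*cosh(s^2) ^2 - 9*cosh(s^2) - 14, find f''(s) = -36*s^2*cosh(s^2) - 120*s^2*cosh(2*s^2) - 18*sinh(s^2) - 30*sinh(2*s^2)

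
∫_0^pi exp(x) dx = -1 + exp(pi)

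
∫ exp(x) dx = exp(x) + C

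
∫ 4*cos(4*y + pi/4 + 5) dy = sin(4*y + pi/4 + 5) + C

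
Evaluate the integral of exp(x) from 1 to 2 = -E + exp(2)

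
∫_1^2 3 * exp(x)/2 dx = -3*E/2 + 3*exp(2)/2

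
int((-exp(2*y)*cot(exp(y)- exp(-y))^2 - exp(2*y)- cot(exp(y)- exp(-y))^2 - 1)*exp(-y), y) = cot(2*sinh(y)) + C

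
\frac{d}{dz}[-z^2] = -2*z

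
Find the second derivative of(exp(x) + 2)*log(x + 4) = (x^2*exp(x)*log(x + 4) + 8*x*exp(x)*log(x + 4) + 2*x*exp(x) + 16*exp(x)*log(x + 4) + 7*exp(x) - 2)/(x^2 + 8*x + 16)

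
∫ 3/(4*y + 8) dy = 3*log(y + 2)/4 + C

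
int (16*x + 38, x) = 8*x^2 + 38*x + C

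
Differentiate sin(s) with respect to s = cos(s)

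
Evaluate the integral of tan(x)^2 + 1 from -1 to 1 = 2*tan(1)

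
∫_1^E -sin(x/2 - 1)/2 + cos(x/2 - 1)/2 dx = sqrt(2)*(-cos((2 + pi)/4) + cos(-E/2 + pi/4 + 1))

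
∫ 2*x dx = x^2 + C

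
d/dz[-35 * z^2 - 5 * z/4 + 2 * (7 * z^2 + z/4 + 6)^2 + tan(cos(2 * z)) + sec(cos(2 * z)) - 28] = 392*z^3 + 21*z^2 + 1065*z/4 - 2*sin(2*z)*tan(cos(2*z))^2 - 2*sin(2*z)*tan(cos(2*z))*sec(cos(2*z)) - 2*sin(2*z) + 19/4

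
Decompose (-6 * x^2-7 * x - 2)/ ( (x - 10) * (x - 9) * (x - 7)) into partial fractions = -115/(2*(x - 7)) + 551/(2*(x - 9)) - 224/(x - 10)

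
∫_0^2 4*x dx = 8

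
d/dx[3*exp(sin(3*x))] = 9*exp(sin(3*x))*cos(3*x)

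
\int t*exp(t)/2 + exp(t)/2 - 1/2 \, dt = t*(exp(t) - 1)/2 + C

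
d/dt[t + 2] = 1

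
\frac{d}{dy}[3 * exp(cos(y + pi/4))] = -3*exp(cos(y + pi/4))*sin(y + pi/4)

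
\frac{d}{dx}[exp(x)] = exp(x)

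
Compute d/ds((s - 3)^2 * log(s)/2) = (2*s^2*log(s) + s^2 - 6*s*log(s) - 6*s + 9)/(2*s)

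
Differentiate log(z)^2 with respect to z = 2*log(z)/z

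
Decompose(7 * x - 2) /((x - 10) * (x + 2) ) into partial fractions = 4/(3*(x + 2)) + 17/(3*(x - 10))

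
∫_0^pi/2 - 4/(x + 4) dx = -4*log(pi/2 + 4) + 8*log(2)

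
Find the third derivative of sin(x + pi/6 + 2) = -cos(x + pi/6 + 2)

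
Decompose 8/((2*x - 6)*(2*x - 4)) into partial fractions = -2/(x - 2) + 2/(x - 3)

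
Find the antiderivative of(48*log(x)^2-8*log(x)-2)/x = 2*(8*log(x)^2 - 2*log(x) - 1)*log(x) + C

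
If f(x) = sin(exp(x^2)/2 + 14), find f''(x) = (-x^2*exp(x^2)*sin(exp(x^2)/2 + 14) + 2*x^2*cos(exp(x^2)/2 + 14) + cos(exp(x^2)/2 + 14))*exp(x^2)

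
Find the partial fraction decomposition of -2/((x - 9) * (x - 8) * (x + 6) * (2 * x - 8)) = 1/(2100*(x + 6)) - 1/(200*(x - 4)) + 1/(56*(x - 8)) - 1/(75*(x - 9))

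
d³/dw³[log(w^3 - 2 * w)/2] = (3*w^6 + 6*w^4 + 12*w^2 - 8)/(w^9 - 6*w^7 + 12*w^5 - 8*w^3)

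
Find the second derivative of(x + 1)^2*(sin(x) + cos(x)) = -x^2*sin(x) - x^2*cos(x) - 6*x*sin(x) + 2*x*cos(x) - 3*sin(x) + 5*cos(x)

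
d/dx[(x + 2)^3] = 3*x^2 + 12*x + 12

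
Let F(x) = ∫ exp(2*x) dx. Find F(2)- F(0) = -1/2 + exp(4)/2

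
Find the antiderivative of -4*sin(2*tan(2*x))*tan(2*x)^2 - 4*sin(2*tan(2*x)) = cos(2*tan(2*x)) + C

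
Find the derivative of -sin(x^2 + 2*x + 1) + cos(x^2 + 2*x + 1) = -2*x*sin(x^2 + 2*x + 1) - 2*x*cos(x^2 + 2*x + 1) - 2*sin(x^2 + 2*x + 1) - 2*cos(x^2 + 2*x + 1)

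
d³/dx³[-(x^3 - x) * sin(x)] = x^3*cos(x) + 9*x^2*sin(x) - 19*x*cos(x) - 9*sin(x)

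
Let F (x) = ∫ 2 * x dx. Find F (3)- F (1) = 8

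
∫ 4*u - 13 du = 2*u^2 - 13*u + C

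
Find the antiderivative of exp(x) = exp(x) + C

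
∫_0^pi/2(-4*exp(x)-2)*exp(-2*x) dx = -9 + (exp(-pi/2) + 2)^2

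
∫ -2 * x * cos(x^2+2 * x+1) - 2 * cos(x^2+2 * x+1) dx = -sin((x + 1)^2) + C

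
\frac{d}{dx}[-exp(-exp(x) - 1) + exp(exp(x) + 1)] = (exp(x) + exp(x + 2*exp(x) + 2))*exp(-exp(x) - 1)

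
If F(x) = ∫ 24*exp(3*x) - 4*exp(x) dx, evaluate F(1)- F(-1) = -4*E - 8*exp(-3) + 4*exp(-1) + 8*exp(3)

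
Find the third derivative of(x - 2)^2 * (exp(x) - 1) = x^2*exp(x) + 2*x*exp(x) - 2*exp(x)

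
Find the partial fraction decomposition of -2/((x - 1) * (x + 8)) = 2/(9*(x + 8)) - 2/(9*(x - 1))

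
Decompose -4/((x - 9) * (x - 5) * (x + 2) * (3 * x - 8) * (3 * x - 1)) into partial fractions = 27/(4459*(3*x - 1)) - 54/(6517*(3*x - 8)) - 2/(3773*(x + 2)) + 1/(686*(x - 5)) - 1/(5434*(x - 9))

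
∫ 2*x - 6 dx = x^2 - 6*x + C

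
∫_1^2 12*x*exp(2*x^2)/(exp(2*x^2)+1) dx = -3*log(1 + exp(2)) + 3*log(1 + exp(8))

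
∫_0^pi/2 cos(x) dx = 1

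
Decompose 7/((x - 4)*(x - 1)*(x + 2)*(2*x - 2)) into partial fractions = -7/(108*(x + 2)) - 7/(18*(x - 1)^2) + 7/(108*(x - 4))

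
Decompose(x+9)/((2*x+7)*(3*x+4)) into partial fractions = 23/(13*(3*x + 4)) - 11/(13*(2*x + 7))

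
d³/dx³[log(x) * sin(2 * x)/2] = (-4*x^3*log(x)*cos(2*x) - 6*x^2*sin(2*x) - 3*x*cos(2*x) + sin(2*x))/x^3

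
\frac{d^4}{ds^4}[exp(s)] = exp(s)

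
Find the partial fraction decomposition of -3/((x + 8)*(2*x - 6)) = 3/(22*(x + 8)) - 3/(22*(x - 3))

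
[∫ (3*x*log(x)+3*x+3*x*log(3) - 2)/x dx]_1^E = -log(3) + (-2 + 3*E)*log(3*E)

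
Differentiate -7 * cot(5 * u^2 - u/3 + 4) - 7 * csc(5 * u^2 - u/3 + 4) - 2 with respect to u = 7*(10*u*cos(5*u^2 - u/3 + 4) + 10*u - cos(5*u^2 - u/3 + 4)/3 - 1/3)/sin(5*u^2 - u/3 + 4)^2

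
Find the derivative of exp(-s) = -exp(-s)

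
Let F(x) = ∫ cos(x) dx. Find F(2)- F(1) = -sin(1) + sin(2)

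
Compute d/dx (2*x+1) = 2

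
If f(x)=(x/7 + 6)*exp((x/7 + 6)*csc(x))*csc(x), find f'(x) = (-x^2*cos(x)/(49*sin(x)^2) - x*cos(x)/(7*sin(x)) + x/(49*sin(x)) - 12*x*cos(x)/(7*sin(x)^2) + 1/7 - 6*cos(x)/sin(x) + 6/(7*sin(x)) - 36*cos(x)/sin(x)^2)*exp(x/(7*sin(x)))*exp(6/sin(x))/sin(x)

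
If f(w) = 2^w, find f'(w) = 2^w*log(2)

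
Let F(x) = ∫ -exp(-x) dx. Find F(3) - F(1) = -exp(-1) + exp(-3)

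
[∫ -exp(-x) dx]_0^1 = -1 + exp(-1)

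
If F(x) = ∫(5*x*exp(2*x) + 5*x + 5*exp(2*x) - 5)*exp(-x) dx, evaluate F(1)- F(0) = -5*exp(-1) + 5*E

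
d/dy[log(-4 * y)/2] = 1/(2*y)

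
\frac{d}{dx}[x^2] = 2*x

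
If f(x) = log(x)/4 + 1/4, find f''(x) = -1/(4*x^2)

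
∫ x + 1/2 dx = x^2/2 + x/2 + C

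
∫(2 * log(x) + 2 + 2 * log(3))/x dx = (log(3*x) + 1)^2 + C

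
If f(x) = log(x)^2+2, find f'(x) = 2*log(x)/x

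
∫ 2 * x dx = x^2 + C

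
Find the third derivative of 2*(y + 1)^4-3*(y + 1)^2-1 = 48*y + 48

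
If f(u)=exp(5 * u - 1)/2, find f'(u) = 5*exp(5*u - 1)/2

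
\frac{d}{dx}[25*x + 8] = 25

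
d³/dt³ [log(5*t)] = 2/t^3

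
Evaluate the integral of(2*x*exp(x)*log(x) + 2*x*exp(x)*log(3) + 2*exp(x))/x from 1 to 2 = -2*E*log(3) + 2*exp(2)*log(6)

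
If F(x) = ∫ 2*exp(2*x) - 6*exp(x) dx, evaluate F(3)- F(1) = -(-3 + E)^2 + (-3 + exp(3))^2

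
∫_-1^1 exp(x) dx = E - exp(-1)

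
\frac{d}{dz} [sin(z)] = cos(z)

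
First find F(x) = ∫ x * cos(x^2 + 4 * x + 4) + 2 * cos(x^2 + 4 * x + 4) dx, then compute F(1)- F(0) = sin(9)/2 - sin(4)/2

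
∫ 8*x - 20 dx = 4*x^2 - 20*x + C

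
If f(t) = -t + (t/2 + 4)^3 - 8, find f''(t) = 3*t/4 + 6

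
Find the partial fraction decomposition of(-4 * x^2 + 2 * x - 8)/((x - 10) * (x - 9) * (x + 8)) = -140/(153*(x + 8)) + 314/(17*(x - 9)) - 194/(9*(x - 10))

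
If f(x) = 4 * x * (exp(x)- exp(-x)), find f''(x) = (4*x*exp(2*x) - 4*x + 8*exp(2*x) + 8)*exp(-x)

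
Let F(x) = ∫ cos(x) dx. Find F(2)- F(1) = -sin(1) + sin(2)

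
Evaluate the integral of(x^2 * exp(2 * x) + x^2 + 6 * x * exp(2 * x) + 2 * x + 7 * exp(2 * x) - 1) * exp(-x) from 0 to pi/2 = (-1 + (pi/2 + 2)^2)*(-exp(-pi/2) + exp(pi/2))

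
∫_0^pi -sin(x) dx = -2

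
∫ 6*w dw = 3*w^2 + C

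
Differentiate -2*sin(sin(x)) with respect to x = -2*cos(x)*cos(sin(x))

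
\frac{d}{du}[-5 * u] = -5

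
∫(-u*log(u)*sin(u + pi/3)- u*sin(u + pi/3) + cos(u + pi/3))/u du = (log(u) + 1)*cos(u + pi/3) + C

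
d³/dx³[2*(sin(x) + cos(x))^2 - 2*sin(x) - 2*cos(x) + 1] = -16*cos(2*x) + 2*sqrt(2)*cos(x + pi/4)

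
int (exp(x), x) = exp(x) + C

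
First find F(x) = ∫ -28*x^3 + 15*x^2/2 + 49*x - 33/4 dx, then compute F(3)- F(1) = -631/2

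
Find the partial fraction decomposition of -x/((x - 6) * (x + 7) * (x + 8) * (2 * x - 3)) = 4/(969*(2*x - 3)) - 4/(133*(x + 8)) + 7/(221*(x + 7)) - 1/(273*(x - 6))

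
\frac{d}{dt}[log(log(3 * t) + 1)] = 1/(t*log(t) + t + t*log(3))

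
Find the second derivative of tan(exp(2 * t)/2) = 2*(exp(2*t)*sin(exp(2*t)/2)/cos(exp(2*t)/2) + 1)*exp(2*t)/cos(exp(2*t)/2)^2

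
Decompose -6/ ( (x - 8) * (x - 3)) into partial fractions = 6/(5*(x - 3)) - 6/(5*(x - 8))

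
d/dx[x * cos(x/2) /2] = -x*sin(x/2)/4 + cos(x/2)/2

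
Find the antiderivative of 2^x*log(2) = 2^x + C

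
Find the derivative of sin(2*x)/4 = cos(2*x)/2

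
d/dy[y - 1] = 1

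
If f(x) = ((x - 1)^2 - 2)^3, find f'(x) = 6*x^5 - 30*x^4 + 36*x^3 + 12*x^2 - 18*x - 6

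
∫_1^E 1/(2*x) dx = 1/2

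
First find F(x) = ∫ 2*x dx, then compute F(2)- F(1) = 3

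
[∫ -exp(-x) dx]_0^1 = -1 + exp(-1)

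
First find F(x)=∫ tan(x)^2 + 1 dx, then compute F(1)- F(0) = tan(1)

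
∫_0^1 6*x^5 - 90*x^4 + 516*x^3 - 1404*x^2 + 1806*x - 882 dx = -335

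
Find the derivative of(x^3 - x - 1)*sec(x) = (x^3*sin(x)/cos(x) + 3*x^2 - x*sin(x)/cos(x) - sin(x)/cos(x) - 1)/cos(x)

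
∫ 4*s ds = 2*s^2 + C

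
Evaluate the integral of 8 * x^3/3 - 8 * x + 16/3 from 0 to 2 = 16/3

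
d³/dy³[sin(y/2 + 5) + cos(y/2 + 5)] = -sqrt(2)*cos(y/2 + pi/4 + 5)/8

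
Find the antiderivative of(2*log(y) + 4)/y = (log(y) + 2)^2 + C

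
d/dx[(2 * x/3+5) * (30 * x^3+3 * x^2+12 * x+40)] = 80*x^3 + 456*x^2 + 46*x + 260/3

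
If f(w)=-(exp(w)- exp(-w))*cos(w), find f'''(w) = 2*sqrt(2)*(exp(2*w)*sin(w + pi/4) + cos(w + pi/4))*exp(-w)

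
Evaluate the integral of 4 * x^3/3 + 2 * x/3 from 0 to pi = pi*(pi + pi^3)/3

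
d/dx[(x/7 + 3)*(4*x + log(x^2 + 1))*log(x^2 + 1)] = (8*x^3*log(x^2 + 1) + 8*x^3 + x^2*log(x^2 + 1)^2 + 88*x^2*log(x^2 + 1) + 168*x^2 + 92*x*log(x^2 + 1) + log(x^2 + 1)^2 + 84*log(x^2 + 1))/(7*x^2 + 7)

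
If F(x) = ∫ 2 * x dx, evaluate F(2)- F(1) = 3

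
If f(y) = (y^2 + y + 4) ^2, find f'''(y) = 24*y + 12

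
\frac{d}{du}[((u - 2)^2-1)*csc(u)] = (-u^2*cos(u)/sin(u) + 2*u + 4*u*cos(u)/sin(u) - 4 - 3*cos(u)/sin(u))/sin(u)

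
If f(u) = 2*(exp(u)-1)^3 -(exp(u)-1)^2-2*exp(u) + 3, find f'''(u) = 54*exp(3*u) - 56*exp(2*u) + 6*exp(u)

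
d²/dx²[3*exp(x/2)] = 3*exp(x/2)/4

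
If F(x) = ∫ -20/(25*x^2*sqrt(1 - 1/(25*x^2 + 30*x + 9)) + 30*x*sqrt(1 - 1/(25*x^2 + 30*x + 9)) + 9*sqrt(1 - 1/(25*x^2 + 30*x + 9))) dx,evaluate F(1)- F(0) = -4*acsc(3) + 4*acsc(8)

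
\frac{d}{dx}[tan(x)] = cos(x)^(-2)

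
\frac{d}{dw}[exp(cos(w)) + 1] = -exp(cos(w))*sin(w)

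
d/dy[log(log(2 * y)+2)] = 1/(y*log(y) + y*log(2) + 2*y)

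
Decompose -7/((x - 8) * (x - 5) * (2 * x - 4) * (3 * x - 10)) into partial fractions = -27/(80*(3*x - 10)) + 7/(144*(x - 2)) + 7/(90*(x - 5)) - 1/(72*(x - 8))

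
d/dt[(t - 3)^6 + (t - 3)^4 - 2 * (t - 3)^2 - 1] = 6*t^5 - 90*t^4 + 544*t^3 - 1656*t^2 + 2534*t - 1554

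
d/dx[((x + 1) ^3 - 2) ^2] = 6*x^5 + 30*x^4 + 60*x^3 + 48*x^2 + 6*x - 6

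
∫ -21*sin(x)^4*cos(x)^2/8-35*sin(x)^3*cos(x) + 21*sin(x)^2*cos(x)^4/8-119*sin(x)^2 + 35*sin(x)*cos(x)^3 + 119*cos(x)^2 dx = 7*(sin(2*x)^2 + 40*sin(2*x) + 544)*sin(2*x)/64 + C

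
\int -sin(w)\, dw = cos(w) + C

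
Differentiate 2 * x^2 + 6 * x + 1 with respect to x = 4*x + 6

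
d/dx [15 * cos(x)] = -15*sin(x)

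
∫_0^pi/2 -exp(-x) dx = -1 + exp(-pi/2)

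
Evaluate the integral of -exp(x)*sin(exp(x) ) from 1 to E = cos(exp(E)) - cos(E)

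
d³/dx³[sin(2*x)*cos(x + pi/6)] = 13*sin(2*x)*sin(x + pi/6) - 14*cos(2*x)*cos(x + pi/6)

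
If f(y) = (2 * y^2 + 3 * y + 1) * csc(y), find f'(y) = (-2*y^2*cos(y)/sin(y) + 4*y - 3*y*cos(y)/sin(y) + 3 - cos(y)/sin(y))/sin(y)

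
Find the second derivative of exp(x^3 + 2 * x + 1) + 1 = 9*x^4*exp(x^3 + 2*x + 1) + 12*x^2*exp(x^3 + 2*x + 1) + 6*x*exp(x^3 + 2*x + 1) + 4*exp(x^3 + 2*x + 1)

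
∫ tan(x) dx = log(3*sec(x)) + C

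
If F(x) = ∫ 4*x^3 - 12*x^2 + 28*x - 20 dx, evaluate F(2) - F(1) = 9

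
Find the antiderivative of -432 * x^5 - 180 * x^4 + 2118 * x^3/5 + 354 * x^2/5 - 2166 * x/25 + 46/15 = -72*x^6 - 36*x^5 + 1059*x^4/10 + 118*x^3/5 - 1083*x^2/25 + 46*x/15 + C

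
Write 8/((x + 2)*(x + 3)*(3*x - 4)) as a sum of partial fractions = 36/(65*(3*x - 4)) + 8/(13*(x + 3)) - 4/(5*(x + 2))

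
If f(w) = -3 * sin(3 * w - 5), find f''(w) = 27*sin(3*w - 5)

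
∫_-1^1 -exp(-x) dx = -E + exp(-1)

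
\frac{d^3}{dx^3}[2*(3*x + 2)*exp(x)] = 6*x*exp(x) + 22*exp(x)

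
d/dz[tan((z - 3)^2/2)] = z*tan(z^2/2 - 3*z + 9/2)^2 + z - 3*tan(z^2/2 - 3*z + 9/2)^2 - 3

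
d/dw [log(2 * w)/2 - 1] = 1/(2*w)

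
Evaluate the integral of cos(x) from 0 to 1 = sin(1)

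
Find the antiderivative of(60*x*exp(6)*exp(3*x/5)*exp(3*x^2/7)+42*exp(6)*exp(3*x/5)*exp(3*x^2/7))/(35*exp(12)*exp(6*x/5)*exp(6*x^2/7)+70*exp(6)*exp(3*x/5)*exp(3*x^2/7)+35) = (5*exp(3*x^2/7 + 3*x/5 + 6) + 3)/(exp(3*x^2/7 + 3*x/5 + 6) + 1) + C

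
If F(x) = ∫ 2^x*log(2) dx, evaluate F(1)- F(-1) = 3/2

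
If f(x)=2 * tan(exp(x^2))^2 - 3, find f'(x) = 8*x*exp(x^2)*sin(exp(x^2))/cos(exp(x^2))^3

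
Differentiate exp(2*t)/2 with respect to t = exp(2*t)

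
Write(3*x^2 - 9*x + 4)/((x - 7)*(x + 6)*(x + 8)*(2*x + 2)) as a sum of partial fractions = -67/(105*(x + 8)) + 83/(130*(x + 6)) - 1/(35*(x + 1)) + 11/(390*(x - 7))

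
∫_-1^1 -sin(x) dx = 0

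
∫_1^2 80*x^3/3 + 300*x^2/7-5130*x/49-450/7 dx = -1045/49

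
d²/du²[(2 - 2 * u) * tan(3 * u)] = 12*(-3*u*sin(3*u)/cos(3*u) + 3*sin(3*u)/cos(3*u) - 1)/cos(3*u)^2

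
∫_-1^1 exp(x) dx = E - exp(-1)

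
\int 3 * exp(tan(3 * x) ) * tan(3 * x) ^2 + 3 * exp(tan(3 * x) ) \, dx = exp(tan(3*x)) + C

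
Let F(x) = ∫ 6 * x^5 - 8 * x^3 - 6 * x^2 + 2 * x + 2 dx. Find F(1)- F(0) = 0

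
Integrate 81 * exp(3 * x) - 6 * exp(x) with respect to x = (27*exp(2*x) - 6)*exp(x) + C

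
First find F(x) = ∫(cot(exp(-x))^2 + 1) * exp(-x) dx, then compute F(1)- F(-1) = -cot(E) + cot(exp(-1))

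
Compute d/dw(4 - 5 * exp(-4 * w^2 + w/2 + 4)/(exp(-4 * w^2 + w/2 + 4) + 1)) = (80*w*exp(-4*w^2 + w/2 + 4) - 5*exp(-4*w^2 + w/2 + 4))/(4*exp(4)*exp(w/2)*exp(-4*w^2) + 2*exp(8)*exp(w)*exp(-8*w^2) + 2)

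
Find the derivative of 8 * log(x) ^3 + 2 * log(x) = (24*log(x)^2 + 2)/x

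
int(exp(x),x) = exp(x) + C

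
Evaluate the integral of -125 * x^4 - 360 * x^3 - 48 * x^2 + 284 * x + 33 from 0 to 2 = -1734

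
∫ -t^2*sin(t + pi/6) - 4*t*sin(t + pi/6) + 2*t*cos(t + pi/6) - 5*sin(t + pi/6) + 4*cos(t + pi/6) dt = ((t + 2)^2 + 1)*cos(t + pi/6) + C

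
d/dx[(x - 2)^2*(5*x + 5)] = 15*x^2 - 30*x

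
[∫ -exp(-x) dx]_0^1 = -1 + exp(-1)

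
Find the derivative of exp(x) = exp(x)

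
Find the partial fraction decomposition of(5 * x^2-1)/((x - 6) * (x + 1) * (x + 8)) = 319/(98*(x + 8)) - 4/(49*(x + 1)) + 179/(98*(x - 6))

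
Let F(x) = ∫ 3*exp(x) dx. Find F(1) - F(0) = -3 + 3*E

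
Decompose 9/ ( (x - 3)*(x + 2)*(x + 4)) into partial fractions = 9/(14*(x + 4)) - 9/(10*(x + 2)) + 9/(35*(x - 3))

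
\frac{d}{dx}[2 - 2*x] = -2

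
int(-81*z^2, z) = -27*z^3 + C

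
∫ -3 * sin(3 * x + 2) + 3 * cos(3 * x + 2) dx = sqrt(2)*sin(3*x + pi/4 + 2) + C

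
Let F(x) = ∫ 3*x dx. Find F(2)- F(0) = 6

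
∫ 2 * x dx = x^2 + C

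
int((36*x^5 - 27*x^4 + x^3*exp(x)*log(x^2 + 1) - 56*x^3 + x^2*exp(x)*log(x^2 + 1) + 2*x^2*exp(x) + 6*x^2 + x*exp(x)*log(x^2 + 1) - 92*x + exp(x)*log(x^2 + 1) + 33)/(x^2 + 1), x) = x*exp(x)*log(x^2 + 1) + (3*x - 7)*(3*x^3 + 4*x^2 - 6*x - 3) + C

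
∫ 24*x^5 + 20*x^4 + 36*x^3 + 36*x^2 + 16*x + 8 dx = 4*x^6 + 4*x^5 + 9*x^4 + 12*x^3 + 8*x^2 + 8*x + C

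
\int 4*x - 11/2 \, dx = 2*x^2 - 11*x/2 + C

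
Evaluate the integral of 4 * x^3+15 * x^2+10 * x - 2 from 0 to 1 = 9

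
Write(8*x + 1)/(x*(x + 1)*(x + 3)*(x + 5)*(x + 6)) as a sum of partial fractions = -47/(90*(x + 6)) + 39/(40*(x + 5)) - 23/(36*(x + 3)) + 7/(40*(x + 1)) + 1/(90*x)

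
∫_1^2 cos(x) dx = -sin(1) + sin(2)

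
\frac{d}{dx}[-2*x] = -2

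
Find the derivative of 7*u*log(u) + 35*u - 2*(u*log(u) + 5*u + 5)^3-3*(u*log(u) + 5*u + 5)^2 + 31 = -6*u^2*log(u)^3 - 96*u^2*log(u)^2 - 510*u^2*log(u) - 900*u^2 - 66*u*log(u)^2 - 726*u*log(u) - 1980*u - 173*log(u) - 1038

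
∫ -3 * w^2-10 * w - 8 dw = -w^3 - 5*w^2 - 8*w + C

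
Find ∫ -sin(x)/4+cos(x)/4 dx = sqrt(2)*sin(x + pi/4)/4 + C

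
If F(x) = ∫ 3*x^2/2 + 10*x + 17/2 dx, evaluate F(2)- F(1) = 27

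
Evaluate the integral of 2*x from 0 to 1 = 1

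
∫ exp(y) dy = exp(y) + C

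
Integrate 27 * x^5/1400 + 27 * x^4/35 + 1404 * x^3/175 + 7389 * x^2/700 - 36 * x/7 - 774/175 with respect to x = 9*x^6/2800 + 27*x^5/175 + 351*x^4/175 + 2463*x^3/700 - 18*x^2/7 - 774*x/175 + C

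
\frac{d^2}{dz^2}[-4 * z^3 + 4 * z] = -24*z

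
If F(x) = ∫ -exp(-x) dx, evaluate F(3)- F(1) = -exp(-1) + exp(-3)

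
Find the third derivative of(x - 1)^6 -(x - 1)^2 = 120*x^3 - 360*x^2 + 360*x - 120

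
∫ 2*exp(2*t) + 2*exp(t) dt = (exp(t) + 1)^2 + C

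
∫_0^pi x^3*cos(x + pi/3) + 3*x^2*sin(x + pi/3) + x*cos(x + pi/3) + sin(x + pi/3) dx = -sqrt(3)*(pi + pi^3)/2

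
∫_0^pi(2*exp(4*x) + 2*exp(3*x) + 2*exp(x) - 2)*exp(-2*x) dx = -2*exp(-pi) + 2*exp(pi) + (-exp(-pi) + exp(pi))^2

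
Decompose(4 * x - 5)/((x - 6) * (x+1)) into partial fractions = 9/(7*(x + 1)) + 19/(7*(x - 6))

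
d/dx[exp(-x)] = -exp(-x)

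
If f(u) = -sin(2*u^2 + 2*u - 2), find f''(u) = 16*u^2*sin(2*u^2 + 2*u - 2) + 16*u*sin(2*u^2 + 2*u - 2) + 4*sin(2*u^2 + 2*u - 2) - 4*cos(2*u^2 + 2*u - 2)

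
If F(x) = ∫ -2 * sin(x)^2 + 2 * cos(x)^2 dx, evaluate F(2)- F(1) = -sin(2) + sin(4)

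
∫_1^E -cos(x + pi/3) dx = -sin(pi/3 + E) + sin(1 + pi/3)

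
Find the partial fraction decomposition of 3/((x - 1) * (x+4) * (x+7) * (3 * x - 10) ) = 81/(4774*(3*x - 10)) - 1/(248*(x + 7)) + 1/(110*(x + 4)) - 3/(280*(x - 1))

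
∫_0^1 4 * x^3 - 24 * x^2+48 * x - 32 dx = -15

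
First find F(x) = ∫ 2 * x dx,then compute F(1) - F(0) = 1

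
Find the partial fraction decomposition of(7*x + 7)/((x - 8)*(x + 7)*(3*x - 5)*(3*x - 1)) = 21/(506*(3*x - 1)) - 21/(247*(3*x - 5)) + 7/(1430*(x + 7)) + 21/(2185*(x - 8))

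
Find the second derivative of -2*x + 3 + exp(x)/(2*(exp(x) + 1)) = (-exp(2*x) + exp(x))/(2*exp(3*x) + 6*exp(2*x) + 6*exp(x) + 2)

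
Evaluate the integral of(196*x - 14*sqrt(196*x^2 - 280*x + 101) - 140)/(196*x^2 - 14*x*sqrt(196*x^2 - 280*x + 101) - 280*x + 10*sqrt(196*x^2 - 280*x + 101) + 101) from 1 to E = log(-14*E + 10 + sqrt(1 + (10 - 14*E)^2)) - log(-4 + sqrt(17))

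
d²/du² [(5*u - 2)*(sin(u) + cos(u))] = -5*u*sin(u) - 5*u*cos(u) - 8*sin(u) + 12*cos(u)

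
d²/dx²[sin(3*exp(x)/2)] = 3*(-3*exp(x)*sin(3*exp(x)/2) + 2*cos(3*exp(x)/2))*exp(x)/4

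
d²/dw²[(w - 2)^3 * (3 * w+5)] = 36*w^2 - 78*w + 12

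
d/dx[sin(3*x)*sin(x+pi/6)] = 2*sin(4*x + pi/6) + cos(2*x + pi/3)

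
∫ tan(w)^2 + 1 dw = tan(w) + C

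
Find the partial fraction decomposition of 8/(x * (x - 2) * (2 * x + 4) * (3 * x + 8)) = -27/(56*(3*x + 8)) + 1/(4*(x + 2)) + 1/(28*(x - 2)) - 1/(8*x)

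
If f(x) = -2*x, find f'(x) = -2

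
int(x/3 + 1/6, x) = x^2/6 + x/6 + C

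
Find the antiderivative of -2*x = -x^2 + C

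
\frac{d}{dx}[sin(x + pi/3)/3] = cos(x + pi/3)/3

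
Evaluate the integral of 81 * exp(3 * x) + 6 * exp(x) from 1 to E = -27*exp(3) - 6*E + 6*exp(E) + 27*exp(3*E)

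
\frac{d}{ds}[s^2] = 2*s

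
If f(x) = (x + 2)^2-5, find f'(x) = 2*x + 4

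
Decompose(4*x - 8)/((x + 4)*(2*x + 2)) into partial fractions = 4/(x + 4) - 2/(x + 1)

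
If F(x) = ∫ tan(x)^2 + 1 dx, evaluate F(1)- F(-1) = 2*tan(1)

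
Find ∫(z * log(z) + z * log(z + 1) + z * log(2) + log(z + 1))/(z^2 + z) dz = log(2*z)*log(z + 1) + C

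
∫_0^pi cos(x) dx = 0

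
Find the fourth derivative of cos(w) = cos(w)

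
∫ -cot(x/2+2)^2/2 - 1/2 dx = cot(x/2 + 2) + C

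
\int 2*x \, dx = x^2 + C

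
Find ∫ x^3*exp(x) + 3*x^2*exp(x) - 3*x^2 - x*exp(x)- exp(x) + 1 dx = x*(x^2 - 1)*(exp(x) - 1) + C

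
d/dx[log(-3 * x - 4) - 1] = 3/(3*x + 4)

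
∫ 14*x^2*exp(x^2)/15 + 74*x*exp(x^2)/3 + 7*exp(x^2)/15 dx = (7*x + 185)*exp(x^2)/15 + C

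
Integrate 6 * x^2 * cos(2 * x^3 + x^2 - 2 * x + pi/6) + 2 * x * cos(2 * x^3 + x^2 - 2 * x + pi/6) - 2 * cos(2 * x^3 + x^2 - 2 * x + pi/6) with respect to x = sin(2*x^3 + x^2 - 2*x + pi/6) + C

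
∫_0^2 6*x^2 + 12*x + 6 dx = 52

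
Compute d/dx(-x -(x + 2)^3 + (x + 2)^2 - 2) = -3*x^2 - 10*x - 9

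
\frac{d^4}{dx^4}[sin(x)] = sin(x)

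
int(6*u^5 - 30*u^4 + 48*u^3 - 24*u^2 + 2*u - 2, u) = u^6 - 6*u^5 + 12*u^4 - 8*u^3 + u^2 - 2*u + C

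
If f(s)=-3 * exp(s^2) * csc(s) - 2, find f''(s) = 3*(-4*s^2 + 4*s*cos(s)/sin(s) - 1 - 2/sin(s)^2)*exp(s^2)/sin(s)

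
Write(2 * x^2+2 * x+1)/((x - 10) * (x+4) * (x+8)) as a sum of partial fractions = 113/(72*(x + 8)) - 25/(56*(x + 4)) + 221/(252*(x - 10))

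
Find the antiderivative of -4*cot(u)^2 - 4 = 4*cot(u) + C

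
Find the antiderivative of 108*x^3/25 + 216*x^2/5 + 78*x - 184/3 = 27*x^4/25 + 72*x^3/5 + 39*x^2 - 184*x/3 + C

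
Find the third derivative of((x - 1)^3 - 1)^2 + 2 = 120*x^3 - 360*x^2 + 360*x - 132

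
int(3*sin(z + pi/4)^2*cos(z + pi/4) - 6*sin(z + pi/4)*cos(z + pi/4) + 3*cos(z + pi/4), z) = (sin(z + pi/4) - 1)^3 + C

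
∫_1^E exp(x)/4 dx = -E/4 + exp(E)/4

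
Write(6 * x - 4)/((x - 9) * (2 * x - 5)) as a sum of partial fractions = -22/(13*(2*x - 5)) + 50/(13*(x - 9))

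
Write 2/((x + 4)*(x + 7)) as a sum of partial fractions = -2/(3*(x + 7)) + 2/(3*(x + 4))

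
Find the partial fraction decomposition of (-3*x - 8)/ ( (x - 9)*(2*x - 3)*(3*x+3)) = 2/(9*(2*x - 3)) - 1/(30*(x + 1)) - 7/(90*(x - 9))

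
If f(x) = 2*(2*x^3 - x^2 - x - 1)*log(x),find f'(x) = (12*x^3*log(x) + 4*x^3 - 4*x^2*log(x) - 2*x^2 - 2*x*log(x) - 2*x - 2)/x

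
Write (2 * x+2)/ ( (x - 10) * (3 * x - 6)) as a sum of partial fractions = -1/(4*(x - 2)) + 11/(12*(x - 10))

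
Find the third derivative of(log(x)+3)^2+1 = (4*log(x) + 6)/x^3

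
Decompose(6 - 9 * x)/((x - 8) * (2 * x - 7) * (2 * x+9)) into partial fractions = 93/(400*(2*x + 9)) + 17/(48*(2*x - 7)) - 22/(75*(x - 8))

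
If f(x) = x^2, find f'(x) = 2*x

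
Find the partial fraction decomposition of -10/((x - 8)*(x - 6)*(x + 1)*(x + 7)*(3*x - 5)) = -405/(25688*(3*x - 5)) - 1/(3042*(x + 7)) + 5/(1512*(x + 1)) + 5/(1183*(x - 6)) - 1/(513*(x - 8))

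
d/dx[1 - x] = -1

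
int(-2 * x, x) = -x^2 + C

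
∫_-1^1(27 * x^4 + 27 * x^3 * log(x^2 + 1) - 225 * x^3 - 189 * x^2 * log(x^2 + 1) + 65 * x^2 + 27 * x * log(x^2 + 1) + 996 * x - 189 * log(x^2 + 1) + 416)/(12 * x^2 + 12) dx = 425/6 - 63*log(2)/2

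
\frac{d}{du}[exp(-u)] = -exp(-u)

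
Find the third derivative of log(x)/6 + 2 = 1/(3*x^3)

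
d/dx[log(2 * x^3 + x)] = (6*x^2 + 1)/(2*x^3 + x)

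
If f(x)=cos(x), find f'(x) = -sin(x)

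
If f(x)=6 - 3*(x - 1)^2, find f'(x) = 6 - 6*x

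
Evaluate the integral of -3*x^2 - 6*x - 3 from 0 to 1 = -7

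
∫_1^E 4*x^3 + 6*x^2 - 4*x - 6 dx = (-1 + E)^2*(1 + (2 + E)^2)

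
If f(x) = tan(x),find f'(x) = cos(x)^(-2)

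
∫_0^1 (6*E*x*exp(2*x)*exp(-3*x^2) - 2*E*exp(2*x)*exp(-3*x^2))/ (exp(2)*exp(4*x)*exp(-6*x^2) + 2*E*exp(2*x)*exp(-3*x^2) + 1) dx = -exp(-1)/(exp(-1) + 1) + 1/2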